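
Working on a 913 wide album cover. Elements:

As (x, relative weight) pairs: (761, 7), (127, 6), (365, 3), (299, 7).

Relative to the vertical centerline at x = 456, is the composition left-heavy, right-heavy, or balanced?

left-heavy

Weights sum to 7 + 6 + 3 + 7 = 23.
x: (7·761 + 6·127 + 3·365 + 7·299) / 23 = 9277 / 23 ≈ 403.35
403.3 vs midline 456 → left-heavy.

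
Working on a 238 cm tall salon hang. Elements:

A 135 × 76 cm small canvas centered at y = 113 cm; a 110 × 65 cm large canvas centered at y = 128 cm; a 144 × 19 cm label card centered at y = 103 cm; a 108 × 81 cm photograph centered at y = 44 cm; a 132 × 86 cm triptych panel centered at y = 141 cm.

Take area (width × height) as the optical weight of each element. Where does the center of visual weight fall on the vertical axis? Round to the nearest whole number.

Areas → weights: small canvas 135·76 = 10260, large canvas 110·65 = 7150, label card 144·19 = 2736, photograph 108·81 = 8748, triptych panel 132·86 = 11352; Σw = 40246.
y-moment: 10260·113 + 7150·128 + 2736·103 + 8748·44 + 11352·141 = 4341932; centroid 4341932/40246 ≈ 107.88.

y ≈ 108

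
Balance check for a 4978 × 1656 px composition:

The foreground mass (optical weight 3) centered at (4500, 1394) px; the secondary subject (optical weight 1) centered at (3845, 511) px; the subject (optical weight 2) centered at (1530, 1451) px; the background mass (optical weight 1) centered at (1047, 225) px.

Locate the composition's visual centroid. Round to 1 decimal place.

Total weight = 3 + 1 + 2 + 1 = 7.
x: (3·4500 + 1·3845 + 2·1530 + 1·1047) / 7 = 21452 / 7 ≈ 3064.57
y: (3·1394 + 1·511 + 2·1451 + 1·225) / 7 = 7820 / 7 ≈ 1117.14

(3064.6, 1117.1)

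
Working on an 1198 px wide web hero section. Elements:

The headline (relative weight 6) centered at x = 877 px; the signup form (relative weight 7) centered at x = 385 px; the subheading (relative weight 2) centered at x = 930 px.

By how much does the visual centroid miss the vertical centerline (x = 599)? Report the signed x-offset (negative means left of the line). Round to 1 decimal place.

Weights sum to 6 + 7 + 2 = 15.
x: (6·877 + 7·385 + 2·930) / 15 = 9817 / 15 ≈ 654.47
Difference: 654.47 − 599 ≈ 55.47.

≈ 55.5 px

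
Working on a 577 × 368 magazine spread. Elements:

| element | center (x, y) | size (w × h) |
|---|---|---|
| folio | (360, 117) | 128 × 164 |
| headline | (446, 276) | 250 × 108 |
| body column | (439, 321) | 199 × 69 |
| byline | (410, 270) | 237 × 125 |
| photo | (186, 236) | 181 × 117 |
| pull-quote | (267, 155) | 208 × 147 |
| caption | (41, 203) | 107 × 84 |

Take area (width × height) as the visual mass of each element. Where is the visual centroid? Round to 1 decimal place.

Taking area as weight: folio 128·164 = 20992, headline 250·108 = 27000, body column 199·69 = 13731, byline 237·125 = 29625, photo 181·117 = 21177, pull-quote 208·147 = 30576, caption 107·84 = 8988. Sum 152089.
x: (20992·360 + 27000·446 + 13731·439 + 29625·410 + 21177·186 + 30576·267 + 8988·41) / 152089 = 50244501 / 152089 ≈ 330.36
y: (20992·117 + 27000·276 + 13731·321 + 29625·270 + 21177·236 + 30576·155 + 8988·203) / 152089 = 33876081 / 152089 ≈ 222.74

(330.4, 222.7)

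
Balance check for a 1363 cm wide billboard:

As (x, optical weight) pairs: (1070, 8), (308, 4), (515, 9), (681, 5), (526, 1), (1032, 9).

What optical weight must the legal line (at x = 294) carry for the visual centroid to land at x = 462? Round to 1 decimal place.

Existing Σw = 36 (8 + 4 + 9 + 5 + 1 + 9); existing moment 8·1070 + 4·308 + 9·515 + 5·681 + 1·526 + 9·1032 = 27646.
For the centroid to hit 462: (27646 + w·294) / (36 + w) = 462.
So w = (462·36 − 27646)/(294 − 462) = -11014/-168 ≈ 65.56.

w ≈ 65.6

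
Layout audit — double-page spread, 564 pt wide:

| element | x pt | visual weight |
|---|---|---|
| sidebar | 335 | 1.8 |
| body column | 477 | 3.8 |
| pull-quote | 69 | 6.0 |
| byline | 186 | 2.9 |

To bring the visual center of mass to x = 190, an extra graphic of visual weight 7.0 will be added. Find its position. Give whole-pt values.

New total weight: (1.8 + 3.8 + 6.0 + 2.9) + 7.0 = 21.5.
x: target moment 21.5×190 = 4085.0; current 1.8·335 + 3.8·477 + 6.0·69 + 2.9·186 = 3369.0; the extra graphic supplies 716.0, so x = 716.0/7.0 ≈ 102.29.

x ≈ 102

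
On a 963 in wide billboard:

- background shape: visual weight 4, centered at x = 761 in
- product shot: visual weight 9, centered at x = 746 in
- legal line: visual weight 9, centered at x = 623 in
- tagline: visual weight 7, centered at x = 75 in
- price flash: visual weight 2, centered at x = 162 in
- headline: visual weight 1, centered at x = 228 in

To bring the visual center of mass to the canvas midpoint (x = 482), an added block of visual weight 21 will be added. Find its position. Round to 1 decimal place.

x ≈ 433.5

After adding the added block, total weight = 4 + 9 + 9 + 7 + 2 + 1 + 21 = 53.
x: need Σw·x = 53·482 = 25546. Existing = 4·761 + 9·746 + 9·623 + 7·75 + 2·162 + 1·228 = 16442. Remainder 9104 / 21 ≈ 433.52.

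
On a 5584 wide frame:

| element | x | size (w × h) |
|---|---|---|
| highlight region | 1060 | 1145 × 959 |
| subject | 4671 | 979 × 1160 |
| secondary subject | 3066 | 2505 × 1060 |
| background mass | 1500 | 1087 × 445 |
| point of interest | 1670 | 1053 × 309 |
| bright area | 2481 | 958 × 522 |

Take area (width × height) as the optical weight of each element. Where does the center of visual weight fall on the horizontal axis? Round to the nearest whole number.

x ≈ 2762

Areas → weights: highlight region 1145·959 = 1098055, subject 979·1160 = 1135640, secondary subject 2505·1060 = 2655300, background mass 1087·445 = 483715, point of interest 1053·309 = 325377, bright area 958·522 = 500076; Σw = 6198163.
x: moment 17119303186 / weight 6198163 ≈ 2762.00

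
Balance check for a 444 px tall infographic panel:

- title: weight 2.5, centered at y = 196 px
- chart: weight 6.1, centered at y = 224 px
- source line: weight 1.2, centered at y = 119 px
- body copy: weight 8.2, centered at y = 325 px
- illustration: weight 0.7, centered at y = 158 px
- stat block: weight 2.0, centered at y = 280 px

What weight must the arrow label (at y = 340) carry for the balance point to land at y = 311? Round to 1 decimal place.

w ≈ 38.0

Existing Σw = 20.7 (2.5 + 6.1 + 1.2 + 8.2 + 0.7 + 2.0); existing moment 2.5·196 + 6.1·224 + 1.2·119 + 8.2·325 + 0.7·158 + 2.0·280 = 5334.8.
For the centroid to hit 311: (5334.8 + w·340) / (20.7 + w) = 311.
So w = (311·20.7 − 5334.8)/(340 − 311) = 1102.9/29 ≈ 38.03.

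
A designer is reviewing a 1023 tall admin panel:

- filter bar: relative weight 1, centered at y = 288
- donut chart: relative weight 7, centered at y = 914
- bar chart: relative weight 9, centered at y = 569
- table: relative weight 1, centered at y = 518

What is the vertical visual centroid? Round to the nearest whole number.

Weights sum to 1 + 7 + 9 + 1 = 18.
Σw·y = 1·288 + 7·914 + 9·569 + 1·518 = 12325, so ȳ = 12325/18 ≈ 684.72.

y ≈ 685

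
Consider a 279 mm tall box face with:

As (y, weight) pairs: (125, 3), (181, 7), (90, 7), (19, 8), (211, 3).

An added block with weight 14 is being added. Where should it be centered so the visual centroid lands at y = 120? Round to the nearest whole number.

y ≈ 142

After adding the added block, total weight = 3 + 7 + 7 + 8 + 3 + 14 = 42.
y: need Σw·y = 42·120 = 5040. Existing = 3·125 + 7·181 + 7·90 + 8·19 + 3·211 = 3057. Remainder 1983 / 14 ≈ 141.64.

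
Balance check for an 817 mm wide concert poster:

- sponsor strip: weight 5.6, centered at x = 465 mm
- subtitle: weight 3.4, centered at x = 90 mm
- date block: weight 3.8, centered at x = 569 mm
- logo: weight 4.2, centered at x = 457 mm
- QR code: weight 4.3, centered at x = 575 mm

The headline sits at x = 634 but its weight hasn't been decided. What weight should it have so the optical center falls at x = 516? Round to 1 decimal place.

Known weights sum to 5.6 + 3.4 + 3.8 + 4.2 + 4.3 = 21.3; their moment is 5.6·465 + 3.4·90 + 3.8·569 + 4.2·457 + 4.3·575 = 9464.1.
For the centroid to hit 516: (9464.1 + w·634) / (21.3 + w) = 516.
So w = (516·21.3 − 9464.1)/(634 − 516) = 1526.7/118 ≈ 12.94.

w ≈ 12.9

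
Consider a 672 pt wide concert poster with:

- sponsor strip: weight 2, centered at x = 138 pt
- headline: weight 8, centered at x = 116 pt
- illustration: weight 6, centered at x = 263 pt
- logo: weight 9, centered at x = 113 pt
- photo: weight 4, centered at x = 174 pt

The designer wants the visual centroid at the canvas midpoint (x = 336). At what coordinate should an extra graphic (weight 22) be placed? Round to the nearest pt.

x ≈ 575

After adding the extra graphic, total weight = 2 + 8 + 6 + 9 + 4 + 22 = 51.
Along x: (4495 + 22·x) / 51 = 336 (existing moment 2·138 + 8·116 + 6·263 + 9·113 + 4·174 = 4495) ⇒ x = (17136 − 4495) / 22 ≈ 574.59.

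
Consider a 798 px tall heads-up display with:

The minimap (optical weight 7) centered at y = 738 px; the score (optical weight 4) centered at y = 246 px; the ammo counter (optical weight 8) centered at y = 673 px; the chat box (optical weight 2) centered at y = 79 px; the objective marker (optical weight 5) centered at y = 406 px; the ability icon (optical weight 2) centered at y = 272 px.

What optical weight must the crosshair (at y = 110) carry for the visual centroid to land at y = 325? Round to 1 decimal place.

w ≈ 24.0

Existing Σw = 28 (7 + 4 + 8 + 2 + 5 + 2); existing moment 7·738 + 4·246 + 8·673 + 2·79 + 5·406 + 2·272 = 14266.
For the centroid to hit 325: (14266 + w·110) / (28 + w) = 325.
So w = (325·28 − 14266)/(110 − 325) = -5166/-215 ≈ 24.03.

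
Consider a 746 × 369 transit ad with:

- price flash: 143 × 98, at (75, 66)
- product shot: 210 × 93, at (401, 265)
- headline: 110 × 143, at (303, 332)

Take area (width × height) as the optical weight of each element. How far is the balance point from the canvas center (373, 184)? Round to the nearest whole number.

≈ 106

Areas → weights: price flash 143·98 = 14014, product shot 210·93 = 19530, headline 110·143 = 15730; Σw = 49274.
Σw·x = 14014·75 + 19530·401 + 15730·303 = 13648770, so x̄ = 13648770/49274 ≈ 277.00.
Σw·y = 14014·66 + 19530·265 + 15730·332 = 11322734, so ȳ = 11322734/49274 ≈ 229.79.
Relative to (373, 184): Δ = (-96.00, 45.79); |Δ| = √(-96.00² + 45.79²) ≈ 106.36.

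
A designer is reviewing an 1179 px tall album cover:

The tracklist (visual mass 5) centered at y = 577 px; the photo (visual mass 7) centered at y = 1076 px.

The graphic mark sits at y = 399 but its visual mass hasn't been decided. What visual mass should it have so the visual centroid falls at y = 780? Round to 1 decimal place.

Known weights sum to 5 + 7 = 12; their moment is 5·577 + 7·1076 = 10417.
Set Σw·y/Σw = 780: (10417 + 399w) = 780·(12 + w).
Rearranging, w·(399 − 780) = 780·12 − 10417 = -1057, so w ≈ -1057/-381 = 2.77.

w ≈ 2.8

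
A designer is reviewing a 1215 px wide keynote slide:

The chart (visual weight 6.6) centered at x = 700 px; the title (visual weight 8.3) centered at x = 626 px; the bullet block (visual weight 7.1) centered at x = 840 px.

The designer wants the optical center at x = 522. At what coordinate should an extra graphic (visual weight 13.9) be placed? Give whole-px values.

New total weight: (6.6 + 8.3 + 7.1) + 13.9 = 35.9.
x: target moment 35.9×522 = 18739.8; current 6.6·700 + 8.3·626 + 7.1·840 = 15779.8; the extra graphic supplies 2960.0, so x = 2960.0/13.9 ≈ 212.95.

x ≈ 213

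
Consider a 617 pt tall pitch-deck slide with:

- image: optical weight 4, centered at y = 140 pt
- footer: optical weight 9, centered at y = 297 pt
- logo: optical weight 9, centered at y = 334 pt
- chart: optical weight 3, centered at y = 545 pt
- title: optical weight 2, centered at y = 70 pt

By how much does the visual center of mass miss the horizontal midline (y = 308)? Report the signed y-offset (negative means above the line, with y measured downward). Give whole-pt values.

≈ -11 pt

Weights sum to 4 + 9 + 9 + 3 + 2 = 27.
Σw·y = 4·140 + 9·297 + 9·334 + 3·545 + 2·70 = 8014, so ȳ = 8014/27 ≈ 296.81.
Against y = 308, that's 296.81 − 308 = -11.19.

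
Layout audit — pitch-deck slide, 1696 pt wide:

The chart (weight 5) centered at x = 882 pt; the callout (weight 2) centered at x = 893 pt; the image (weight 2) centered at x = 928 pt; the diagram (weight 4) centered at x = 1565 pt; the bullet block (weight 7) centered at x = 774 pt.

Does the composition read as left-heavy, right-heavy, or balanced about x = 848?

Total weight = 5 + 2 + 2 + 4 + 7 = 20.
x-moment: 5·882 + 2·893 + 2·928 + 4·1565 + 7·774 = 19730; centroid 19730/20 ≈ 986.50.
986.5 vs midline 848 → right-heavy.

right-heavy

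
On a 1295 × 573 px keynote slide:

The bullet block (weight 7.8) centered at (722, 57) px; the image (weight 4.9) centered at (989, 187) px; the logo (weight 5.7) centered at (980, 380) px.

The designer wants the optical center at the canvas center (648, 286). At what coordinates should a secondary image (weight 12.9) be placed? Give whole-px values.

(327, 421)

With the secondary image, Σw becomes 7.8 + 4.9 + 5.7 + 12.9 = 31.3.
Along x: (16063.7 + 12.9·x) / 31.3 = 648 (existing moment 7.8·722 + 4.9·989 + 5.7·980 = 16063.7) ⇒ x = (20282.4 − 16063.7) / 12.9 ≈ 327.03.
Along y: (3526.9 + 12.9·y) / 31.3 = 286 (existing moment 7.8·57 + 4.9·187 + 5.7·380 = 3526.9) ⇒ y = (8951.8 − 3526.9) / 12.9 ≈ 420.53.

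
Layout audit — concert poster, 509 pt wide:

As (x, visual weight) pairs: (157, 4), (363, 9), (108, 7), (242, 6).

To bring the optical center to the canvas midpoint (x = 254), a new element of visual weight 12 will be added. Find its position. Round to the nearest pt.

x ≈ 296

New total weight: (4 + 9 + 7 + 6) + 12 = 38.
Along x: (6103 + 12·x) / 38 = 254 (existing moment 4·157 + 9·363 + 7·108 + 6·242 = 6103) ⇒ x = (9652 − 6103) / 12 ≈ 295.75.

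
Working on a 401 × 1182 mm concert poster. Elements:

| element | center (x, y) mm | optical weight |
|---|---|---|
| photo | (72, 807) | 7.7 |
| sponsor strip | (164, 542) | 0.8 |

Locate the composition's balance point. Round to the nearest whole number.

Total weight = 7.7 + 0.8 = 8.5.
Σw·x = 7.7·72 + 0.8·164 = 685.6, so x̄ = 685.6/8.5 ≈ 80.66.
Σw·y = 7.7·807 + 0.8·542 = 6647.5, so ȳ = 6647.5/8.5 ≈ 782.06.

(81, 782)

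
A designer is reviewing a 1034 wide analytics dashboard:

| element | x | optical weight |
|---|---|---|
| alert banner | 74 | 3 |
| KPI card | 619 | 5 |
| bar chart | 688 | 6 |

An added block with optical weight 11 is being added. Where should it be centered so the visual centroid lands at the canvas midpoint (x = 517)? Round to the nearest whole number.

New total weight: (3 + 5 + 6) + 11 = 25.
x: target moment 25×517 = 12925; current 3·74 + 5·619 + 6·688 = 7445; the added block supplies 5480, so x = 5480/11 ≈ 498.18.

x ≈ 498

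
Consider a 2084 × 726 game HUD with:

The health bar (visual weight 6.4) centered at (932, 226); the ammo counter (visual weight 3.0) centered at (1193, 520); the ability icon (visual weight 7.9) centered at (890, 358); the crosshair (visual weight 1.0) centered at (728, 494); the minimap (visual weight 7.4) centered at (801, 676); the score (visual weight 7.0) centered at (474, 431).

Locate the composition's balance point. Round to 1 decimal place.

Σw = 6.4 + 3.0 + 7.9 + 1.0 + 7.4 + 7.0 = 32.7.
Σw·x = 6.4·932 + 3.0·1193 + 7.9·890 + 1.0·728 + 7.4·801 + 7.0·474 = 26548.2, so x̄ = 26548.2/32.7 ≈ 811.87.
Σw·y = 6.4·226 + 3.0·520 + 7.9·358 + 1.0·494 + 7.4·676 + 7.0·431 = 14348.0, so ȳ = 14348.0/32.7 ≈ 438.78.

(811.9, 438.8)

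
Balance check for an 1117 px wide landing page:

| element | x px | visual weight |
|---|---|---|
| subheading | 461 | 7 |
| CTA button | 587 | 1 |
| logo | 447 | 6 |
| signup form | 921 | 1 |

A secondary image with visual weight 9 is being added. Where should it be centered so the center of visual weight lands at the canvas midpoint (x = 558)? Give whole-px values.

x ≈ 664

With the secondary image, Σw becomes 7 + 1 + 6 + 1 + 9 = 24.
x: target moment 24×558 = 13392; current 7·461 + 1·587 + 6·447 + 1·921 = 7417; the secondary image supplies 5975, so x = 5975/9 ≈ 663.89.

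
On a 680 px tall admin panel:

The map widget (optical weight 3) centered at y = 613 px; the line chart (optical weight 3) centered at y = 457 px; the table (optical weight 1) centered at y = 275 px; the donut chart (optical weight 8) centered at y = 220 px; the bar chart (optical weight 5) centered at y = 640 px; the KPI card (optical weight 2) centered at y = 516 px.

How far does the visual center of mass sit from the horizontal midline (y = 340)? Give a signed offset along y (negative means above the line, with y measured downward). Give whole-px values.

Σw = 3 + 3 + 1 + 8 + 5 + 2 = 22.
Σw·y = 3·613 + 3·457 + 1·275 + 8·220 + 5·640 + 2·516 = 9477, so ȳ = 9477/22 ≈ 430.77.
Offset from y = 340: 430.77 − 340 ≈ 90.77.

≈ 91 px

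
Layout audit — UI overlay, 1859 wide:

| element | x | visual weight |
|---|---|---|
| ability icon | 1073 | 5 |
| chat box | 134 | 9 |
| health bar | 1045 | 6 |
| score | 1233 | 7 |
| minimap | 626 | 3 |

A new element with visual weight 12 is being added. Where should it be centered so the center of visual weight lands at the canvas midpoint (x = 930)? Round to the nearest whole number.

With the new element, Σw becomes 5 + 9 + 6 + 7 + 3 + 12 = 42.
Along x: (23350 + 12·x) / 42 = 930 (existing moment 5·1073 + 9·134 + 6·1045 + 7·1233 + 3·626 = 23350) ⇒ x = (39060 − 23350) / 12 ≈ 1309.17.

x ≈ 1309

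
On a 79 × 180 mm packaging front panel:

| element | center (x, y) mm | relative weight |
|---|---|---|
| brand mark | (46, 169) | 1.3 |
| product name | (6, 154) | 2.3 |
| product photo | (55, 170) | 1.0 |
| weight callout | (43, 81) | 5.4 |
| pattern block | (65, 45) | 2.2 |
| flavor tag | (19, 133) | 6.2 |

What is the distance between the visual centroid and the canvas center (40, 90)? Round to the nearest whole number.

≈ 25 mm

Weights sum to 1.3 + 2.3 + 1.0 + 5.4 + 2.2 + 6.2 = 18.4.
Σw·x = 1.3·46 + 2.3·6 + 1.0·55 + 5.4·43 + 2.2·65 + 6.2·19 = 621.6, so x̄ = 621.6/18.4 ≈ 33.78.
Σw·y = 1.3·169 + 2.3·154 + 1.0·170 + 5.4·81 + 2.2·45 + 6.2·133 = 2104.9, so ȳ = 2104.9/18.4 ≈ 114.40.
Relative to (40, 90): Δ = (-6.22, 24.40); |Δ| = √(-6.22² + 24.40²) ≈ 25.18.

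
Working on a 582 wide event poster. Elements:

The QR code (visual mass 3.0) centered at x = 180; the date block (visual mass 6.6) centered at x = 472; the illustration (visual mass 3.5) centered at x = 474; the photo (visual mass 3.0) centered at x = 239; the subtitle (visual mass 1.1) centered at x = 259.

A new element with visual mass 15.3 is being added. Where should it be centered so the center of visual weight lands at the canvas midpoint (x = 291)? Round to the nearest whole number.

x ≈ 205

After adding the new element, total weight = 3.0 + 6.6 + 3.5 + 3.0 + 1.1 + 15.3 = 32.5.
Along x: (6316.1 + 15.3·x) / 32.5 = 291 (existing moment 3.0·180 + 6.6·472 + 3.5·474 + 3.0·239 + 1.1·259 = 6316.1) ⇒ x = (9457.5 − 6316.1) / 15.3 ≈ 205.32.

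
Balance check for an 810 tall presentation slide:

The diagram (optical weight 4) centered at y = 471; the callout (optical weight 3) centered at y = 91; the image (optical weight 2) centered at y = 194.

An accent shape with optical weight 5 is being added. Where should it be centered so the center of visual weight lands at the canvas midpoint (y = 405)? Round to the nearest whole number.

With the accent shape, Σw becomes 4 + 3 + 2 + 5 = 14.
Along y: (2545 + 5·y) / 14 = 405 (existing moment 4·471 + 3·91 + 2·194 = 2545) ⇒ y = (5670 − 2545) / 5 ≈ 625.00.

y ≈ 625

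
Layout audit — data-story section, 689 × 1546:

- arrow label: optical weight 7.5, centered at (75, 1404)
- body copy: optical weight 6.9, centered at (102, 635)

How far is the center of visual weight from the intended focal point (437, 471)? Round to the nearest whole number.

Total weight = 7.5 + 6.9 = 14.4.
Σw·x = 7.5·75 + 6.9·102 = 1266.3, so x̄ = 1266.3/14.4 ≈ 87.94.
Σw·y = 7.5·1404 + 6.9·635 = 14911.5, so ȳ = 14911.5/14.4 ≈ 1035.52.
From (437, 471): dx = -349.06, dy = 564.52, so the distance is √(dx²+dy²) ≈ 663.72.

≈ 664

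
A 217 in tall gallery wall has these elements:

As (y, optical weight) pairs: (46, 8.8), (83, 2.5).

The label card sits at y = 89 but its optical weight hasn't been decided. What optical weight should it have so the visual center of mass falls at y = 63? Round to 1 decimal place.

Fixed elements: Σw = 8.8 + 2.5 = 11.3, Σw·y = 8.8·46 + 2.5·83 = 612.3.
For the centroid to hit 63: (612.3 + w·89) / (11.3 + w) = 63.
So w = (63·11.3 − 612.3)/(89 − 63) = 99.6/26 ≈ 3.83.

w ≈ 3.8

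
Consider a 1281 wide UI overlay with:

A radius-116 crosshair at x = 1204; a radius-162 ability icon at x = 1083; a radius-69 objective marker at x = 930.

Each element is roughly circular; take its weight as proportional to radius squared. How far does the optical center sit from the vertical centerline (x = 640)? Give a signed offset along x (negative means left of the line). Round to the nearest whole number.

≈ 463

r² weights: crosshair 116² = 13456, ability icon 162² = 26244, objective marker 69² = 4761. Total = 44461.
x-moment: 13456·1204 + 26244·1083 + 4761·930 = 49051006; centroid 49051006/44461 ≈ 1103.24.
Offset from x = 640: 1103.24 − 640 ≈ 463.24.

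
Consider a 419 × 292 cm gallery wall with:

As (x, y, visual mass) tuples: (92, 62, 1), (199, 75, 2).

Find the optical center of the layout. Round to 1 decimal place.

Weights sum to 1 + 2 = 3.
x-moment: 1·92 + 2·199 = 490; centroid 490/3 ≈ 163.33.
y-moment: 1·62 + 2·75 = 212; centroid 212/3 ≈ 70.67.

(163.3, 70.7)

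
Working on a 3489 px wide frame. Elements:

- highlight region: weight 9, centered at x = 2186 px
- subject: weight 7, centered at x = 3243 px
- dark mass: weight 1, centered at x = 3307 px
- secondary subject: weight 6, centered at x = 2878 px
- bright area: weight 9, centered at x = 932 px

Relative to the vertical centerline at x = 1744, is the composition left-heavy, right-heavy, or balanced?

right-heavy

Σw = 9 + 7 + 1 + 6 + 9 = 32.
x-moment: 9·2186 + 7·3243 + 1·3307 + 6·2878 + 9·932 = 71338; centroid 71338/32 ≈ 2229.31.
2229.3 vs midline 1744 → right-heavy.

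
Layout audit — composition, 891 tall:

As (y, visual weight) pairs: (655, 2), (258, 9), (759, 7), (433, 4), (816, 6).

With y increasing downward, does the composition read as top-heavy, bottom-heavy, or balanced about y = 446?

bottom-heavy

Weights sum to 2 + 9 + 7 + 4 + 6 = 28.
y: (2·655 + 9·258 + 7·759 + 4·433 + 6·816) / 28 = 15573 / 28 ≈ 556.18
556.2 vs midline 446 → bottom-heavy.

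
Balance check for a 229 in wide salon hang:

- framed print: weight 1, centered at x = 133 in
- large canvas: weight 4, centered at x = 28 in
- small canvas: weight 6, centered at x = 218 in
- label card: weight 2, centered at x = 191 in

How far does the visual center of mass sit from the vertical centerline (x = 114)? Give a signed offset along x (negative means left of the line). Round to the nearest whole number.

Total weight = 1 + 4 + 6 + 2 = 13.
x: (1·133 + 4·28 + 6·218 + 2·191) / 13 = 1935 / 13 ≈ 148.85
Difference: 148.85 − 114 ≈ 34.85.

≈ 35 in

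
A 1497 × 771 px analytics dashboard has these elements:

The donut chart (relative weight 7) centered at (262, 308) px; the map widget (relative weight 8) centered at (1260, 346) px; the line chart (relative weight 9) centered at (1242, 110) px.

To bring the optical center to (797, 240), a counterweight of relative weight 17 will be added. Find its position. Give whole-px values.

(564, 231)

New total weight: (7 + 8 + 9) + 17 = 41.
Along x: (23092 + 17·x) / 41 = 797 (existing moment 7·262 + 8·1260 + 9·1242 = 23092) ⇒ x = (32677 − 23092) / 17 ≈ 563.82.
Along y: (5914 + 17·y) / 41 = 240 (existing moment 7·308 + 8·346 + 9·110 = 5914) ⇒ y = (9840 − 5914) / 17 ≈ 230.94.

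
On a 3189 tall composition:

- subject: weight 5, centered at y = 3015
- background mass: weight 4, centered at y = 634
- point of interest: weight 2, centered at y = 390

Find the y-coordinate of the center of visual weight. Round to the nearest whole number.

y ≈ 1672

Σw = 5 + 4 + 2 = 11.
Σw·y = 5·3015 + 4·634 + 2·390 = 18391, so ȳ = 18391/11 ≈ 1671.91.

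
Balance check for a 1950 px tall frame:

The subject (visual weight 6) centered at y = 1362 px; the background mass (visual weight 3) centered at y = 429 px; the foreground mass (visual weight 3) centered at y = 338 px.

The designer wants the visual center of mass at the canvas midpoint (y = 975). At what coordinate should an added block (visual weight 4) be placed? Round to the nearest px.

New total weight: (6 + 3 + 3) + 4 = 16.
y: target moment 16×975 = 15600; current 6·1362 + 3·429 + 3·338 = 10473; the added block supplies 5127, so y = 5127/4 ≈ 1281.75.

y ≈ 1282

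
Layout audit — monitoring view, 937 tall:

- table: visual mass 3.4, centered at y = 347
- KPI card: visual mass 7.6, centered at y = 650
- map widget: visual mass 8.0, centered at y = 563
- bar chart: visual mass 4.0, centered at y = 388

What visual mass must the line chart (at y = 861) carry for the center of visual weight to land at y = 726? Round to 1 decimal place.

w ≈ 33.5

Known weights sum to 3.4 + 7.6 + 8.0 + 4.0 = 23.0; their moment is 3.4·347 + 7.6·650 + 8.0·563 + 4.0·388 = 12175.8.
For the centroid to hit 726: (12175.8 + w·861) / (23.0 + w) = 726.
So w = (726·23.0 − 12175.8)/(861 − 726) = 4522.2/135 ≈ 33.50.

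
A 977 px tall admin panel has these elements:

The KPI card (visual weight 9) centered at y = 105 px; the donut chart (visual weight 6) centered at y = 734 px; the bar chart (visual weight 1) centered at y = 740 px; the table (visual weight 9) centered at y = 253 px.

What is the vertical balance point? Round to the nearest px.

Weights sum to 9 + 6 + 1 + 9 = 25.
Σw·y = 9·105 + 6·734 + 1·740 + 9·253 = 8366, so ȳ = 8366/25 ≈ 334.64.

y ≈ 335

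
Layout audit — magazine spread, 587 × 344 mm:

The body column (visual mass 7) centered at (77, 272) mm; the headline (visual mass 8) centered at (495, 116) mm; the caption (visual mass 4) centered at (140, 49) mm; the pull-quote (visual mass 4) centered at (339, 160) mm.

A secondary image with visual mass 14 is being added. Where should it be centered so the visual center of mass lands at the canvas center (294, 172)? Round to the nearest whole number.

(319, 193)

With the secondary image, Σw becomes 7 + 8 + 4 + 4 + 14 = 37.
Along x: (6415 + 14·x) / 37 = 294 (existing moment 7·77 + 8·495 + 4·140 + 4·339 = 6415) ⇒ x = (10878 − 6415) / 14 ≈ 318.79.
Along y: (3668 + 14·y) / 37 = 172 (existing moment 7·272 + 8·116 + 4·49 + 4·160 = 3668) ⇒ y = (6364 − 3668) / 14 ≈ 192.57.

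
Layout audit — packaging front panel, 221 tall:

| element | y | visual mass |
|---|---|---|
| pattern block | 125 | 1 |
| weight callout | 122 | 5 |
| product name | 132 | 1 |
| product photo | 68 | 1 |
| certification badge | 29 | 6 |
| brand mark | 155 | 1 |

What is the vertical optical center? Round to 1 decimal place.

y ≈ 84.3

Weights sum to 1 + 5 + 1 + 1 + 6 + 1 = 15.
y: moment 1264 / weight 15 ≈ 84.27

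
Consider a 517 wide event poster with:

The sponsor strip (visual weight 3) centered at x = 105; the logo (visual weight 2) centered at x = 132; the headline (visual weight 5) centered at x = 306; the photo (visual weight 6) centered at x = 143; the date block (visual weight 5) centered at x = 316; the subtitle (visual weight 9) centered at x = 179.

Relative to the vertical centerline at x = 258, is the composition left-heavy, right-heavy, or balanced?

left-heavy

Total weight = 3 + 2 + 5 + 6 + 5 + 9 = 30.
Σw·x = 3·105 + 2·132 + 5·306 + 6·143 + 5·316 + 9·179 = 6158, so x̄ = 6158/30 ≈ 205.27.
Since 205.3 is left of 258, the composition reads left-heavy.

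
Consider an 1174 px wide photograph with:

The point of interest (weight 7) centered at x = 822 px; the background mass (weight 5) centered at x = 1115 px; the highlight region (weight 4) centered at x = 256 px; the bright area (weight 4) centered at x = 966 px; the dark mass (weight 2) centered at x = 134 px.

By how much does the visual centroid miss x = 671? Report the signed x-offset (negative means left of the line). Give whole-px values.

≈ 78 px

Σw = 7 + 5 + 4 + 4 + 2 = 22.
x-moment: 7·822 + 5·1115 + 4·256 + 4·966 + 2·134 = 16485; centroid 16485/22 ≈ 749.32.
Offset from x = 671: 749.32 − 671 ≈ 78.32.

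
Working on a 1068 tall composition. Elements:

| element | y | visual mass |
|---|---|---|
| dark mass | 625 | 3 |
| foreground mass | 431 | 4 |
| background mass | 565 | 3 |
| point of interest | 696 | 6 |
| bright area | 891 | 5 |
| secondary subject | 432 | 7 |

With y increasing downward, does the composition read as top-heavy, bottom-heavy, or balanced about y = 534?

Σw = 3 + 4 + 3 + 6 + 5 + 7 = 28.
y: moment 16949 / weight 28 ≈ 605.32
605.3 vs midline 534 → bottom-heavy.

bottom-heavy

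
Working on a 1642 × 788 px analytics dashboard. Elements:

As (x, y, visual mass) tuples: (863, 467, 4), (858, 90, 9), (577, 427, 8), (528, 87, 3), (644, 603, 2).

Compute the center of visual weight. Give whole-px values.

(718, 291)

Total weight = 4 + 9 + 8 + 3 + 2 = 26.
x-moment: 4·863 + 9·858 + 8·577 + 3·528 + 2·644 = 18662; centroid 18662/26 ≈ 717.77.
y-moment: 4·467 + 9·90 + 8·427 + 3·87 + 2·603 = 7561; centroid 7561/26 ≈ 290.81.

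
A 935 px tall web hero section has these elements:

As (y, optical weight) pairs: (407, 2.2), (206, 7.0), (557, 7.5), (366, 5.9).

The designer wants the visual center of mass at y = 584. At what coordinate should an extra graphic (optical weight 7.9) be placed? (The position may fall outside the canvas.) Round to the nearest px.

New total weight: (2.2 + 7.0 + 7.5 + 5.9) + 7.9 = 30.5.
Along y: (8674.3 + 7.9·y) / 30.5 = 584 (existing moment 2.2·407 + 7.0·206 + 7.5·557 + 5.9·366 = 8674.3) ⇒ y = (17812.0 − 8674.3) / 7.9 ≈ 1156.67.

y ≈ 1157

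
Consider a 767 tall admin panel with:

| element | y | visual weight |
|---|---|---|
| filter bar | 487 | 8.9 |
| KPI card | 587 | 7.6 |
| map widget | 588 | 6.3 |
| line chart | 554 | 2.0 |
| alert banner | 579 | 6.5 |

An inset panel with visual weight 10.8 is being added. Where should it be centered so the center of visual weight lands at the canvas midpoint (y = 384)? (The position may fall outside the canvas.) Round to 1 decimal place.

y ≈ -111.6

After adding the inset panel, total weight = 8.9 + 7.6 + 6.3 + 2.0 + 6.5 + 10.8 = 42.1.
Along y: (17371.4 + 10.8·y) / 42.1 = 384 (existing moment 8.9·487 + 7.6·587 + 6.3·588 + 2.0·554 + 6.5·579 = 17371.4) ⇒ y = (16166.4 − 17371.4) / 10.8 ≈ -111.57.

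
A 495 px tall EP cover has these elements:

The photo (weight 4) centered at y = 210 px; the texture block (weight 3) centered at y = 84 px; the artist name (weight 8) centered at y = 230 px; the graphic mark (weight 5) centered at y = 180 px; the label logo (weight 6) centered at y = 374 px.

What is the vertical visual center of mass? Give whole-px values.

Σw = 4 + 3 + 8 + 5 + 6 = 26.
y-moment: 4·210 + 3·84 + 8·230 + 5·180 + 6·374 = 6076; centroid 6076/26 ≈ 233.69.

y ≈ 234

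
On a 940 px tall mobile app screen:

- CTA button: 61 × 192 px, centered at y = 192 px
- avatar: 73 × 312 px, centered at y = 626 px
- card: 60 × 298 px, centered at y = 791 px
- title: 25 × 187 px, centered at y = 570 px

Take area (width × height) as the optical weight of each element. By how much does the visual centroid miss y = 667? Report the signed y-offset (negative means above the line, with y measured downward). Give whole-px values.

Areas: CTA button 61·192 = 11712, avatar 73·312 = 22776, card 60·298 = 17880, title 25·187 = 4675. Total weight = 57043.
y: (11712·192 + 22776·626 + 17880·791 + 4675·570) / 57043 = 33314310 / 57043 ≈ 584.02
Offset from y = 667: 584.02 − 667 ≈ -82.98.

≈ -83 px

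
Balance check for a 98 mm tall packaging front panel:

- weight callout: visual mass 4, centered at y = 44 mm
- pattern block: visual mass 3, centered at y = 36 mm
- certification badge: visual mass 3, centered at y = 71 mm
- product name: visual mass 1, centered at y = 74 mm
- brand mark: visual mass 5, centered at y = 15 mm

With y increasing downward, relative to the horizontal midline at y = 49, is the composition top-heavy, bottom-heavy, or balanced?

top-heavy

Total weight = 4 + 3 + 3 + 1 + 5 = 16.
Σw·y = 4·44 + 3·36 + 3·71 + 1·74 + 5·15 = 646, so ȳ = 646/16 ≈ 40.38.
40.4 vs midline 49 → top-heavy.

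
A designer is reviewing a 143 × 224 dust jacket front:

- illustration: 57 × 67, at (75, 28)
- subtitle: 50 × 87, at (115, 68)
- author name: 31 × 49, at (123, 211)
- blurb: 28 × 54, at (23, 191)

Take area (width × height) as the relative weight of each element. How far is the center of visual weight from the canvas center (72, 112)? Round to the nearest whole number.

≈ 28

Areas: illustration 57·67 = 3819, subtitle 50·87 = 4350, author name 31·49 = 1519, blurb 28·54 = 1512. Total weight = 11200.
Σw·x = 3819·75 + 4350·115 + 1519·123 + 1512·23 = 1008288, so x̄ = 1008288/11200 ≈ 90.03.
Σw·y = 3819·28 + 4350·68 + 1519·211 + 1512·191 = 1012033, so ȳ = 1012033/11200 ≈ 90.36.
From (72, 112): dx = 18.03, dy = -21.64, so the distance is √(dx²+dy²) ≈ 28.16.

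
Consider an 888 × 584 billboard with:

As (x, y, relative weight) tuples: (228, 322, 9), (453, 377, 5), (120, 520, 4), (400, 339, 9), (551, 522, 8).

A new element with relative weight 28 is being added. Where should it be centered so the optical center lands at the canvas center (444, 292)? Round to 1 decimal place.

(541.7, 153.8)

New total weight: (9 + 5 + 4 + 9 + 8) + 28 = 63.
x: target moment 63×444 = 27972; current 9·228 + 5·453 + 4·120 + 9·400 + 8·551 = 12805; the new element supplies 15167, so x = 15167/28 ≈ 541.68.
y: target moment 63×292 = 18396; current 9·322 + 5·377 + 4·520 + 9·339 + 8·522 = 14090; the new element supplies 4306, so y = 4306/28 ≈ 153.79.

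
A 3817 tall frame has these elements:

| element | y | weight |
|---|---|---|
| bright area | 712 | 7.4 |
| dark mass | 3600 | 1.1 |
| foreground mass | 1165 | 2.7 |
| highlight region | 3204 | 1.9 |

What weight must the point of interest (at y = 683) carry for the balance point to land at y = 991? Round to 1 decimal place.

Existing Σw = 13.1 (7.4 + 1.1 + 2.7 + 1.9); existing moment 7.4·712 + 1.1·3600 + 2.7·1165 + 1.9·3204 = 18461.9.
For the centroid to hit 991: (18461.9 + w·683) / (13.1 + w) = 991.
Solving: w = (991·13.1 − 18461.9) / (683 − 991) = -5479.8 / -308 ≈ 17.79.

w ≈ 17.8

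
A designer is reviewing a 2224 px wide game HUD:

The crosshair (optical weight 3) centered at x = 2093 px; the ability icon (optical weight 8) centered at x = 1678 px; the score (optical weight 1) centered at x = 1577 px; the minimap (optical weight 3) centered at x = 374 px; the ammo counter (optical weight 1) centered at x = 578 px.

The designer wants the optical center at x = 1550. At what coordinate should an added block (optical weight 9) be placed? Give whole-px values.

New total weight: (3 + 8 + 1 + 3 + 1) + 9 = 25.
x: need Σw·x = 25·1550 = 38750. Existing = 3·2093 + 8·1678 + 1·1577 + 3·374 + 1·578 = 22980. Remainder 15770 / 9 ≈ 1752.22.

x ≈ 1752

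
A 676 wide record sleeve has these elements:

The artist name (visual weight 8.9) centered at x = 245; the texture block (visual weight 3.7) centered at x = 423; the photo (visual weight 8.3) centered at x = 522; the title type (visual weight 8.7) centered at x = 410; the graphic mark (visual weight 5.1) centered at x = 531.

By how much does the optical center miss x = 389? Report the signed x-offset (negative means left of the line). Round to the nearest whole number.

≈ 25

Total weight = 8.9 + 3.7 + 8.3 + 8.7 + 5.1 = 34.7.
x-moment: 8.9·245 + 3.7·423 + 8.3·522 + 8.7·410 + 5.1·531 = 14353.3; centroid 14353.3/34.7 ≈ 413.64.
Against x = 389, that's 413.64 − 389 = 24.64.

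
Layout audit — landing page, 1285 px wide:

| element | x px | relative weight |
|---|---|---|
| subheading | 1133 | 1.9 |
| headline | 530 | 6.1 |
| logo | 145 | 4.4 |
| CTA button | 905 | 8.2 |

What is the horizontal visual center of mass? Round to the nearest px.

Total weight = 1.9 + 6.1 + 4.4 + 8.2 = 20.6.
x: (1.9·1133 + 6.1·530 + 4.4·145 + 8.2·905) / 20.6 = 13444.7 / 20.6 ≈ 652.66

x ≈ 653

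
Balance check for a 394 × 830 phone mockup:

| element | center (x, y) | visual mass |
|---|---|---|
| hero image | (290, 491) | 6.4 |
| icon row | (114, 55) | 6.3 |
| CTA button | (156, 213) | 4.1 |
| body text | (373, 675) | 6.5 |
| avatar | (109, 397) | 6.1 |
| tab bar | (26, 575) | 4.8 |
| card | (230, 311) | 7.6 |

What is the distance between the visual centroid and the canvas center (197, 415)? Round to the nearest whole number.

≈ 25

Σw = 6.4 + 6.3 + 4.1 + 6.5 + 6.1 + 4.8 + 7.6 = 41.8.
x-moment: 6.4·290 + 6.3·114 + 4.1·156 + 6.5·373 + 6.1·109 + 4.8·26 + 7.6·230 = 8176.0; centroid 8176.0/41.8 ≈ 195.60.
y-moment: 6.4·491 + 6.3·55 + 4.1·213 + 6.5·675 + 6.1·397 + 4.8·575 + 7.6·311 = 16295.0; centroid 16295.0/41.8 ≈ 389.83.
From (197, 415): dx = -1.40, dy = -25.17, so the distance is √(dx²+dy²) ≈ 25.21.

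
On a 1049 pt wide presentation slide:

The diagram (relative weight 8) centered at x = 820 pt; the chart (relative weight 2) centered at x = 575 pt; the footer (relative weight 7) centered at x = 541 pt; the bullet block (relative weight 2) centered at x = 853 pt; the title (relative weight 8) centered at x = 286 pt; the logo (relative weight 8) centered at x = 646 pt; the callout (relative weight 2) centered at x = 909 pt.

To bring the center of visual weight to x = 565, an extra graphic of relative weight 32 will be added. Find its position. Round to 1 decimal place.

x ≈ 515.9

After adding the extra graphic, total weight = 8 + 2 + 7 + 2 + 8 + 8 + 2 + 32 = 69.
x: target moment 69×565 = 38985; current 8·820 + 2·575 + 7·541 + 2·853 + 8·286 + 8·646 + 2·909 = 22477; the extra graphic supplies 16508, so x = 16508/32 ≈ 515.88.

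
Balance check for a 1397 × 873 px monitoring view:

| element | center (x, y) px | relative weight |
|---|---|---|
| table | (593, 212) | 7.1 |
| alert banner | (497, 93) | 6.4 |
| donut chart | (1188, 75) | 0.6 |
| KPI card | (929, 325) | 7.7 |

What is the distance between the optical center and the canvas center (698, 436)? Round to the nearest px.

Weights sum to 7.1 + 6.4 + 0.6 + 7.7 = 21.8.
Σw·x = 7.1·593 + 6.4·497 + 0.6·1188 + 7.7·929 = 15257.2, so x̄ = 15257.2/21.8 ≈ 699.87.
Σw·y = 7.1·212 + 6.4·93 + 0.6·75 + 7.7·325 = 4647.9, so ȳ = 4647.9/21.8 ≈ 213.21.
Relative to (698, 436): Δ = (1.87, -222.79); |Δ| = √(1.87² + -222.79²) ≈ 222.80.

≈ 223 px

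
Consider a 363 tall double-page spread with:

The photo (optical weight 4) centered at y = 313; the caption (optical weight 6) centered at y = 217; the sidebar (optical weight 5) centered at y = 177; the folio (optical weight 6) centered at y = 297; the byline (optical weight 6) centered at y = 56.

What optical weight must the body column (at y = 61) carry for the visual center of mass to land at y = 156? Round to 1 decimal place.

Fixed elements: Σw = 4 + 6 + 5 + 6 + 6 = 27, Σw·y = 4·313 + 6·217 + 5·177 + 6·297 + 6·56 = 5557.
For the centroid to hit 156: (5557 + w·61) / (27 + w) = 156.
So w = (156·27 − 5557)/(61 − 156) = -1345/-95 ≈ 14.16.

w ≈ 14.2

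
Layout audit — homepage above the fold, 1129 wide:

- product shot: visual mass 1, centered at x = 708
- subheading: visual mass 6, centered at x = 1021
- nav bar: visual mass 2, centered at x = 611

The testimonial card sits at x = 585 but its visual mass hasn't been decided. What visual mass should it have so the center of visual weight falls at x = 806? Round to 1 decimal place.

w ≈ 3.6

Fixed elements: Σw = 1 + 6 + 2 = 9, Σw·x = 1·708 + 6·1021 + 2·611 = 8056.
Balance at x = 806 requires (8056 + w·585) / (9 + w) = 806.
Solving: w = (806·9 − 8056) / (585 − 806) = -802 / -221 ≈ 3.63.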